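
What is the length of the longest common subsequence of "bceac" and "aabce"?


LCS of "bceac" and "aabce"
DP table:
           a    a    b    c    e
      0    0    0    0    0    0
  b   0    0    0    1    1    1
  c   0    0    0    1    2    2
  e   0    0    0    1    2    3
  a   0    1    1    1    2    3
  c   0    1    1    1    2    3
LCS length = dp[5][5] = 3

3


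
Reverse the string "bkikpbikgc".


Input: bkikpbikgc
Reading characters right to left:
  Position 9: 'c'
  Position 8: 'g'
  Position 7: 'k'
  Position 6: 'i'
  Position 5: 'b'
  Position 4: 'p'
  Position 3: 'k'
  Position 2: 'i'
  Position 1: 'k'
  Position 0: 'b'
Reversed: cgkibpkikb

cgkibpkikb


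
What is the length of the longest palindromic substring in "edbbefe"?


Input: "edbbefe"
Checking substrings for palindromes:
  [4:7] "efe" (len 3) => palindrome
  [2:4] "bb" (len 2) => palindrome
Longest palindromic substring: "efe" with length 3

3


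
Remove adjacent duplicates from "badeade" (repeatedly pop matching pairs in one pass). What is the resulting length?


Input: badeade
Stack-based adjacent duplicate removal:
  Read 'b': push. Stack: b
  Read 'a': push. Stack: ba
  Read 'd': push. Stack: bad
  Read 'e': push. Stack: bade
  Read 'a': push. Stack: badea
  Read 'd': push. Stack: badead
  Read 'e': push. Stack: badeade
Final stack: "badeade" (length 7)

7


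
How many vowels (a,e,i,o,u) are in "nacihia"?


Input: nacihia
Checking each character:
  'n' at position 0: consonant
  'a' at position 1: vowel (running total: 1)
  'c' at position 2: consonant
  'i' at position 3: vowel (running total: 2)
  'h' at position 4: consonant
  'i' at position 5: vowel (running total: 3)
  'a' at position 6: vowel (running total: 4)
Total vowels: 4

4


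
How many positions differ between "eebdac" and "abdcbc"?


Comparing "eebdac" and "abdcbc" position by position:
  Position 0: 'e' vs 'a' => DIFFER
  Position 1: 'e' vs 'b' => DIFFER
  Position 2: 'b' vs 'd' => DIFFER
  Position 3: 'd' vs 'c' => DIFFER
  Position 4: 'a' vs 'b' => DIFFER
  Position 5: 'c' vs 'c' => same
Positions that differ: 5

5


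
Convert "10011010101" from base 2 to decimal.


Input: "10011010101" in base 2
Positional expansion:
  Digit '1' (value 1) x 2^10 = 1024
  Digit '0' (value 0) x 2^9 = 0
  Digit '0' (value 0) x 2^8 = 0
  Digit '1' (value 1) x 2^7 = 128
  Digit '1' (value 1) x 2^6 = 64
  Digit '0' (value 0) x 2^5 = 0
  Digit '1' (value 1) x 2^4 = 16
  Digit '0' (value 0) x 2^3 = 0
  Digit '1' (value 1) x 2^2 = 4
  Digit '0' (value 0) x 2^1 = 0
  Digit '1' (value 1) x 2^0 = 1
Sum = 1237

1237


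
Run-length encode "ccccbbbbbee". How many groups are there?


Input: ccccbbbbbee
Scanning for consecutive runs:
  Group 1: 'c' x 4 (positions 0-3)
  Group 2: 'b' x 5 (positions 4-8)
  Group 3: 'e' x 2 (positions 9-10)
Total groups: 3

3


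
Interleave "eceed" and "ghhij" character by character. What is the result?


Interleaving "eceed" and "ghhij":
  Position 0: 'e' from first, 'g' from second => "eg"
  Position 1: 'c' from first, 'h' from second => "ch"
  Position 2: 'e' from first, 'h' from second => "eh"
  Position 3: 'e' from first, 'i' from second => "ei"
  Position 4: 'd' from first, 'j' from second => "dj"
Result: egcheheidj

egcheheidj


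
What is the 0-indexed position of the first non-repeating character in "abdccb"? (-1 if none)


Input: abdccb
Character frequencies:
  'a': 1
  'b': 2
  'c': 2
  'd': 1
Scanning left to right for freq == 1:
  Position 0 ('a'): unique! => answer = 0

0


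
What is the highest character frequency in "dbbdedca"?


Input: dbbdedca
Character counts:
  'a': 1
  'b': 2
  'c': 1
  'd': 3
  'e': 1
Maximum frequency: 3

3


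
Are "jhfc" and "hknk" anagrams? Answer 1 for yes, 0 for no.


Strings: "jhfc", "hknk"
Sorted first:  cfhj
Sorted second: hkkn
Differ at position 0: 'c' vs 'h' => not anagrams

0


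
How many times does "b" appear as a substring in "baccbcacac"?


Searching for "b" in "baccbcacac"
Scanning each position:
  Position 0: "b" => MATCH
  Position 1: "a" => no
  Position 2: "c" => no
  Position 3: "c" => no
  Position 4: "b" => MATCH
  Position 5: "c" => no
  Position 6: "a" => no
  Position 7: "c" => no
  Position 8: "a" => no
  Position 9: "c" => no
Total occurrences: 2

2


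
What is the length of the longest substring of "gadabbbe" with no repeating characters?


Input: "gadabbbe"
Sliding window (track last position of each char):
  Position 0 ('g'): window [0,0] length 1 -- new best
  Position 1 ('a'): window [0,1] length 2 -- new best
  Position 2 ('d'): window [0,2] length 3 -- new best
  Position 3 ('a'): repeat (last at 1), move window start to 2
  Position 3 ('a'): window [2,3] length 2
  Position 4 ('b'): window [2,4] length 3
  Position 5 ('b'): repeat (last at 4), move window start to 5
  Position 5 ('b'): window [5,5] length 1
  Position 6 ('b'): repeat (last at 5), move window start to 6
  Position 6 ('b'): window [6,6] length 1
  Position 7 ('e'): window [6,7] length 2
Longest substring with no repeats: "gad" with length 3

3


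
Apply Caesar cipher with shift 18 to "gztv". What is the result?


Caesar cipher: shift "gztv" by 18
  'g' (pos 6) + 18 = pos 24 = 'y'
  'z' (pos 25) + 18 = pos 17 = 'r'
  't' (pos 19) + 18 = pos 11 = 'l'
  'v' (pos 21) + 18 = pos 13 = 'n'
Result: yrln

yrln


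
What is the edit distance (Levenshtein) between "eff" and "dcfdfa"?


Computing edit distance: "eff" -> "dcfdfa"
DP table:
           d    c    f    d    f    a
      0    1    2    3    4    5    6
  e   1    1    2    3    4    5    6
  f   2    2    2    2    3    4    5
  f   3    3    3    2    3    3    4
Edit distance = dp[3][6] = 4

4


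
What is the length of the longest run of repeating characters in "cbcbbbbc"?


Input: "cbcbbbbc"
Scanning for longest run:
  Position 1 ('b'): new char, reset run to 1
  Position 2 ('c'): new char, reset run to 1
  Position 3 ('b'): new char, reset run to 1
  Position 4 ('b'): continues run of 'b', length=2
  Position 5 ('b'): continues run of 'b', length=3
  Position 6 ('b'): continues run of 'b', length=4
  Position 7 ('c'): new char, reset run to 1
Longest run: 'b' with length 4

4


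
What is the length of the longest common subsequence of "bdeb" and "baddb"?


LCS of "bdeb" and "baddb"
DP table:
           b    a    d    d    b
      0    0    0    0    0    0
  b   0    1    1    1    1    1
  d   0    1    1    2    2    2
  e   0    1    1    2    2    2
  b   0    1    1    2    2    3
LCS length = dp[4][5] = 3

3


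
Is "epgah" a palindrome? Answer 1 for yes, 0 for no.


Input: epgah
Reversed: hagpe
  Compare pos 0 ('e') with pos 4 ('h'): MISMATCH
  Compare pos 1 ('p') with pos 3 ('a'): MISMATCH
Result: not a palindrome

0


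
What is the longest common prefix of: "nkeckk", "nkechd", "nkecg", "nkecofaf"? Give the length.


Words: nkeckk, nkechd, nkecg, nkecofaf
  Position 0: all 'n' => match
  Position 1: all 'k' => match
  Position 2: all 'e' => match
  Position 3: all 'c' => match
  Position 4: ('k', 'h', 'g', 'o') => mismatch, stop
LCP = "nkec" (length 4)

4


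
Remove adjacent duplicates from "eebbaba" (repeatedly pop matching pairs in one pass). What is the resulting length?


Input: eebbaba
Stack-based adjacent duplicate removal:
  Read 'e': push. Stack: e
  Read 'e': matches stack top 'e' => pop. Stack: (empty)
  Read 'b': push. Stack: b
  Read 'b': matches stack top 'b' => pop. Stack: (empty)
  Read 'a': push. Stack: a
  Read 'b': push. Stack: ab
  Read 'a': push. Stack: aba
Final stack: "aba" (length 3)

3


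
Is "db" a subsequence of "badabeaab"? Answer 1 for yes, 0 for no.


Check if "db" is a subsequence of "badabeaab"
Greedy scan:
  Position 0 ('b'): no match needed
  Position 1 ('a'): no match needed
  Position 2 ('d'): matches sub[0] = 'd'
  Position 3 ('a'): no match needed
  Position 4 ('b'): matches sub[1] = 'b'
  Position 5 ('e'): no match needed
  Position 6 ('a'): no match needed
  Position 7 ('a'): no match needed
  Position 8 ('b'): no match needed
All 2 characters matched => is a subsequence

1


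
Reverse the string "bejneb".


Input: bejneb
Reading characters right to left:
  Position 5: 'b'
  Position 4: 'e'
  Position 3: 'n'
  Position 2: 'j'
  Position 1: 'e'
  Position 0: 'b'
Reversed: benjeb

benjeb


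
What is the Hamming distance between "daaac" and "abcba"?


Comparing "daaac" and "abcba" position by position:
  Position 0: 'd' vs 'a' => differ
  Position 1: 'a' vs 'b' => differ
  Position 2: 'a' vs 'c' => differ
  Position 3: 'a' vs 'b' => differ
  Position 4: 'c' vs 'a' => differ
Total differences (Hamming distance): 5

5


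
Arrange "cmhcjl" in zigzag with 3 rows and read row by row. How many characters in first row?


Zigzag "cmhcjl" into 3 rows:
Placing characters:
  'c' => row 0
  'm' => row 1
  'h' => row 2
  'c' => row 1
  'j' => row 0
  'l' => row 1
Rows:
  Row 0: "cj"
  Row 1: "mcl"
  Row 2: "h"
First row length: 2

2


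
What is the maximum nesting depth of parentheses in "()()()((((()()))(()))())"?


Input: "()()()((((()()))(()))())"
Tracking depth:
  Position 0 '(': depth becomes 1
  Position 1 ')': depth becomes 0
  Position 2 '(': depth becomes 1
  Position 3 ')': depth becomes 0
  Position 4 '(': depth becomes 1
  Position 5 ')': depth becomes 0
  Position 6 '(': depth becomes 1
  Position 7 '(': depth becomes 2
  Position 8 '(': depth becomes 3
  Position 9 '(': depth becomes 4
  Position 10 '(': depth becomes 5
  Position 11 ')': depth becomes 4
  Position 12 '(': depth becomes 5
  Position 13 ')': depth becomes 4
  Position 14 ')': depth becomes 3
  Position 15 ')': depth becomes 2
  Position 16 '(': depth becomes 3
  Position 17 '(': depth becomes 4
  Position 18 ')': depth becomes 3
  Position 19 ')': depth becomes 2
  Position 20 ')': depth becomes 1
  Position 21 '(': depth becomes 2
  Position 22 ')': depth becomes 1
  Position 23 ')': depth becomes 0
Maximum depth reached: 5

5


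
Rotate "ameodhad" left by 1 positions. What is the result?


Input: "ameodhad", rotate left by 1
First 1 characters: "a"
Remaining characters: "meodhad"
Concatenate remaining + first: "meodhad" + "a" = "meodhada"

meodhada


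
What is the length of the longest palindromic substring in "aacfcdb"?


Input: "aacfcdb"
Checking substrings for palindromes:
  [2:5] "cfc" (len 3) => palindrome
  [0:2] "aa" (len 2) => palindrome
Longest palindromic substring: "cfc" with length 3

3


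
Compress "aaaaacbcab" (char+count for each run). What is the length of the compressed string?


Input: aaaaacbcab
Runs:
  'a' x 5 => "a5"
  'c' x 1 => "c1"
  'b' x 1 => "b1"
  'c' x 1 => "c1"
  'a' x 1 => "a1"
  'b' x 1 => "b1"
Compressed: "a5c1b1c1a1b1"
Compressed length: 12

12


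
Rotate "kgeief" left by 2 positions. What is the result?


Input: "kgeief", rotate left by 2
First 2 characters: "kg"
Remaining characters: "eief"
Concatenate remaining + first: "eief" + "kg" = "eiefkg"

eiefkg


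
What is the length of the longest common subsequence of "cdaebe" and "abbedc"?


LCS of "cdaebe" and "abbedc"
DP table:
           a    b    b    e    d    c
      0    0    0    0    0    0    0
  c   0    0    0    0    0    0    1
  d   0    0    0    0    0    1    1
  a   0    1    1    1    1    1    1
  e   0    1    1    1    2    2    2
  b   0    1    2    2    2    2    2
  e   0    1    2    2    3    3    3
LCS length = dp[6][6] = 3

3


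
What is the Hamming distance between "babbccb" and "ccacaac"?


Comparing "babbccb" and "ccacaac" position by position:
  Position 0: 'b' vs 'c' => differ
  Position 1: 'a' vs 'c' => differ
  Position 2: 'b' vs 'a' => differ
  Position 3: 'b' vs 'c' => differ
  Position 4: 'c' vs 'a' => differ
  Position 5: 'c' vs 'a' => differ
  Position 6: 'b' vs 'c' => differ
Total differences (Hamming distance): 7

7


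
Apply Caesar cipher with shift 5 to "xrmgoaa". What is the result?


Caesar cipher: shift "xrmgoaa" by 5
  'x' (pos 23) + 5 = pos 2 = 'c'
  'r' (pos 17) + 5 = pos 22 = 'w'
  'm' (pos 12) + 5 = pos 17 = 'r'
  'g' (pos 6) + 5 = pos 11 = 'l'
  'o' (pos 14) + 5 = pos 19 = 't'
  'a' (pos 0) + 5 = pos 5 = 'f'
  'a' (pos 0) + 5 = pos 5 = 'f'
Result: cwrltff

cwrltff


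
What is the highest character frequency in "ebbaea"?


Input: ebbaea
Character counts:
  'a': 2
  'b': 2
  'e': 2
Maximum frequency: 2

2


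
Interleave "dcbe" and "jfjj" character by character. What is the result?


Interleaving "dcbe" and "jfjj":
  Position 0: 'd' from first, 'j' from second => "dj"
  Position 1: 'c' from first, 'f' from second => "cf"
  Position 2: 'b' from first, 'j' from second => "bj"
  Position 3: 'e' from first, 'j' from second => "ej"
Result: djcfbjej

djcfbjej


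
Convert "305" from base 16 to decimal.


Input: "305" in base 16
Positional expansion:
  Digit '3' (value 3) x 16^2 = 768
  Digit '0' (value 0) x 16^1 = 0
  Digit '5' (value 5) x 16^0 = 5
Sum = 773

773


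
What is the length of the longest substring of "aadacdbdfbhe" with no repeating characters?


Input: "aadacdbdfbhe"
Sliding window (track last position of each char):
  Position 0 ('a'): window [0,0] length 1 -- new best
  Position 1 ('a'): repeat (last at 0), move window start to 1
  Position 1 ('a'): window [1,1] length 1
  Position 2 ('d'): window [1,2] length 2 -- new best
  Position 3 ('a'): repeat (last at 1), move window start to 2
  Position 3 ('a'): window [2,3] length 2
  Position 4 ('c'): window [2,4] length 3 -- new best
  Position 5 ('d'): repeat (last at 2), move window start to 3
  Position 5 ('d'): window [3,5] length 3
  Position 6 ('b'): window [3,6] length 4 -- new best
  Position 7 ('d'): repeat (last at 5), move window start to 6
  Position 7 ('d'): window [6,7] length 2
  Position 8 ('f'): window [6,8] length 3
  Position 9 ('b'): repeat (last at 6), move window start to 7
  Position 9 ('b'): window [7,9] length 3
  Position 10 ('h'): window [7,10] length 4
  Position 11 ('e'): window [7,11] length 5 -- new best
Longest substring with no repeats: "dfbhe" with length 5

5


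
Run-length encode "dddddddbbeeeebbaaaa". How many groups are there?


Input: dddddddbbeeeebbaaaa
Scanning for consecutive runs:
  Group 1: 'd' x 7 (positions 0-6)
  Group 2: 'b' x 2 (positions 7-8)
  Group 3: 'e' x 4 (positions 9-12)
  Group 4: 'b' x 2 (positions 13-14)
  Group 5: 'a' x 4 (positions 15-18)
Total groups: 5

5


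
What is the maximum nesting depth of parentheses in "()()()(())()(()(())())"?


Input: "()()()(())()(()(())())"
Tracking depth:
  Position 0 '(': depth becomes 1
  Position 1 ')': depth becomes 0
  Position 2 '(': depth becomes 1
  Position 3 ')': depth becomes 0
  Position 4 '(': depth becomes 1
  Position 5 ')': depth becomes 0
  Position 6 '(': depth becomes 1
  Position 7 '(': depth becomes 2
  Position 8 ')': depth becomes 1
  Position 9 ')': depth becomes 0
  Position 10 '(': depth becomes 1
  Position 11 ')': depth becomes 0
  Position 12 '(': depth becomes 1
  Position 13 '(': depth becomes 2
  Position 14 ')': depth becomes 1
  Position 15 '(': depth becomes 2
  Position 16 '(': depth becomes 3
  Position 17 ')': depth becomes 2
  Position 18 ')': depth becomes 1
  Position 19 '(': depth becomes 2
  Position 20 ')': depth becomes 1
  Position 21 ')': depth becomes 0
Maximum depth reached: 3

3


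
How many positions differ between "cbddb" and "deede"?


Comparing "cbddb" and "deede" position by position:
  Position 0: 'c' vs 'd' => DIFFER
  Position 1: 'b' vs 'e' => DIFFER
  Position 2: 'd' vs 'e' => DIFFER
  Position 3: 'd' vs 'd' => same
  Position 4: 'b' vs 'e' => DIFFER
Positions that differ: 4

4


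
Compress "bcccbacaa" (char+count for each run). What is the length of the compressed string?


Input: bcccbacaa
Runs:
  'b' x 1 => "b1"
  'c' x 3 => "c3"
  'b' x 1 => "b1"
  'a' x 1 => "a1"
  'c' x 1 => "c1"
  'a' x 2 => "a2"
Compressed: "b1c3b1a1c1a2"
Compressed length: 12

12


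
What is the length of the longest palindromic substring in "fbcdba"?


Input: "fbcdba"
Checking substrings for palindromes:
  No multi-char palindromic substrings found
Longest palindromic substring: "f" with length 1

1


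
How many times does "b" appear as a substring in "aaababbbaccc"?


Searching for "b" in "aaababbbaccc"
Scanning each position:
  Position 0: "a" => no
  Position 1: "a" => no
  Position 2: "a" => no
  Position 3: "b" => MATCH
  Position 4: "a" => no
  Position 5: "b" => MATCH
  Position 6: "b" => MATCH
  Position 7: "b" => MATCH
  Position 8: "a" => no
  Position 9: "c" => no
  Position 10: "c" => no
  Position 11: "c" => no
Total occurrences: 4

4


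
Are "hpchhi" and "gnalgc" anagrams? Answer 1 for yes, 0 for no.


Strings: "hpchhi", "gnalgc"
Sorted first:  chhhip
Sorted second: acggln
Differ at position 0: 'c' vs 'a' => not anagrams

0


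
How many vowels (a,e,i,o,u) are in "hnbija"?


Input: hnbija
Checking each character:
  'h' at position 0: consonant
  'n' at position 1: consonant
  'b' at position 2: consonant
  'i' at position 3: vowel (running total: 1)
  'j' at position 4: consonant
  'a' at position 5: vowel (running total: 2)
Total vowels: 2

2


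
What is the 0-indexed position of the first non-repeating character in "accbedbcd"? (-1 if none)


Input: accbedbcd
Character frequencies:
  'a': 1
  'b': 2
  'c': 3
  'd': 2
  'e': 1
Scanning left to right for freq == 1:
  Position 0 ('a'): unique! => answer = 0

0


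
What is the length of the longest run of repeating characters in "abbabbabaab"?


Input: "abbabbabaab"
Scanning for longest run:
  Position 1 ('b'): new char, reset run to 1
  Position 2 ('b'): continues run of 'b', length=2
  Position 3 ('a'): new char, reset run to 1
  Position 4 ('b'): new char, reset run to 1
  Position 5 ('b'): continues run of 'b', length=2
  Position 6 ('a'): new char, reset run to 1
  Position 7 ('b'): new char, reset run to 1
  Position 8 ('a'): new char, reset run to 1
  Position 9 ('a'): continues run of 'a', length=2
  Position 10 ('b'): new char, reset run to 1
Longest run: 'b' with length 2

2


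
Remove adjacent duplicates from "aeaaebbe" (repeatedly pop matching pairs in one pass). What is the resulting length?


Input: aeaaebbe
Stack-based adjacent duplicate removal:
  Read 'a': push. Stack: a
  Read 'e': push. Stack: ae
  Read 'a': push. Stack: aea
  Read 'a': matches stack top 'a' => pop. Stack: ae
  Read 'e': matches stack top 'e' => pop. Stack: a
  Read 'b': push. Stack: ab
  Read 'b': matches stack top 'b' => pop. Stack: a
  Read 'e': push. Stack: ae
Final stack: "ae" (length 2)

2


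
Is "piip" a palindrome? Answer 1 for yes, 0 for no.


Input: piip
Reversed: piip
  Compare pos 0 ('p') with pos 3 ('p'): match
  Compare pos 1 ('i') with pos 2 ('i'): match
Result: palindrome

1


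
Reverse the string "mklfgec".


Input: mklfgec
Reading characters right to left:
  Position 6: 'c'
  Position 5: 'e'
  Position 4: 'g'
  Position 3: 'f'
  Position 2: 'l'
  Position 1: 'k'
  Position 0: 'm'
Reversed: cegflkm

cegflkm


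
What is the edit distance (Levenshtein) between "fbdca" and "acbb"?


Computing edit distance: "fbdca" -> "acbb"
DP table:
           a    c    b    b
      0    1    2    3    4
  f   1    1    2    3    4
  b   2    2    2    2    3
  d   3    3    3    3    3
  c   4    4    3    4    4
  a   5    4    4    4    5
Edit distance = dp[5][4] = 5

5


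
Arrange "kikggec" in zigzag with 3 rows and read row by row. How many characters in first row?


Zigzag "kikggec" into 3 rows:
Placing characters:
  'k' => row 0
  'i' => row 1
  'k' => row 2
  'g' => row 1
  'g' => row 0
  'e' => row 1
  'c' => row 2
Rows:
  Row 0: "kg"
  Row 1: "ige"
  Row 2: "kc"
First row length: 2

2


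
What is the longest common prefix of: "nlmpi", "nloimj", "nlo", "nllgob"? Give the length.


Words: nlmpi, nloimj, nlo, nllgob
  Position 0: all 'n' => match
  Position 1: all 'l' => match
  Position 2: ('m', 'o', 'o', 'l') => mismatch, stop
LCP = "nl" (length 2)

2


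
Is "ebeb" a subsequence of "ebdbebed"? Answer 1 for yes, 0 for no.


Check if "ebeb" is a subsequence of "ebdbebed"
Greedy scan:
  Position 0 ('e'): matches sub[0] = 'e'
  Position 1 ('b'): matches sub[1] = 'b'
  Position 2 ('d'): no match needed
  Position 3 ('b'): no match needed
  Position 4 ('e'): matches sub[2] = 'e'
  Position 5 ('b'): matches sub[3] = 'b'
  Position 6 ('e'): no match needed
  Position 7 ('d'): no match needed
All 4 characters matched => is a subsequence

1


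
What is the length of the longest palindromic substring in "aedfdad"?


Input: "aedfdad"
Checking substrings for palindromes:
  [2:5] "dfd" (len 3) => palindrome
  [4:7] "dad" (len 3) => palindrome
Longest palindromic substring: "dfd" with length 3

3


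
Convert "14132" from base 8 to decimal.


Input: "14132" in base 8
Positional expansion:
  Digit '1' (value 1) x 8^4 = 4096
  Digit '4' (value 4) x 8^3 = 2048
  Digit '1' (value 1) x 8^2 = 64
  Digit '3' (value 3) x 8^1 = 24
  Digit '2' (value 2) x 8^0 = 2
Sum = 6234

6234


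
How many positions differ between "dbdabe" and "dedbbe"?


Comparing "dbdabe" and "dedbbe" position by position:
  Position 0: 'd' vs 'd' => same
  Position 1: 'b' vs 'e' => DIFFER
  Position 2: 'd' vs 'd' => same
  Position 3: 'a' vs 'b' => DIFFER
  Position 4: 'b' vs 'b' => same
  Position 5: 'e' vs 'e' => same
Positions that differ: 2

2


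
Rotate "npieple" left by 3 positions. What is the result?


Input: "npieple", rotate left by 3
First 3 characters: "npi"
Remaining characters: "eple"
Concatenate remaining + first: "eple" + "npi" = "eplenpi"

eplenpi


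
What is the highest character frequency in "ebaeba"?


Input: ebaeba
Character counts:
  'a': 2
  'b': 2
  'e': 2
Maximum frequency: 2

2


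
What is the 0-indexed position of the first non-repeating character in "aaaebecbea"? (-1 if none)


Input: aaaebecbea
Character frequencies:
  'a': 4
  'b': 2
  'c': 1
  'e': 3
Scanning left to right for freq == 1:
  Position 0 ('a'): freq=4, skip
  Position 1 ('a'): freq=4, skip
  Position 2 ('a'): freq=4, skip
  Position 3 ('e'): freq=3, skip
  Position 4 ('b'): freq=2, skip
  Position 5 ('e'): freq=3, skip
  Position 6 ('c'): unique! => answer = 6

6


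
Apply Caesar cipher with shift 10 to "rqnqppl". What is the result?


Caesar cipher: shift "rqnqppl" by 10
  'r' (pos 17) + 10 = pos 1 = 'b'
  'q' (pos 16) + 10 = pos 0 = 'a'
  'n' (pos 13) + 10 = pos 23 = 'x'
  'q' (pos 16) + 10 = pos 0 = 'a'
  'p' (pos 15) + 10 = pos 25 = 'z'
  'p' (pos 15) + 10 = pos 25 = 'z'
  'l' (pos 11) + 10 = pos 21 = 'v'
Result: baxazzv

baxazzv


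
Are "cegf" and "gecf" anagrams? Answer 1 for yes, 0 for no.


Strings: "cegf", "gecf"
Sorted first:  cefg
Sorted second: cefg
Sorted forms match => anagrams

1


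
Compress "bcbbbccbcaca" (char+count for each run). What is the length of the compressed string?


Input: bcbbbccbcaca
Runs:
  'b' x 1 => "b1"
  'c' x 1 => "c1"
  'b' x 3 => "b3"
  'c' x 2 => "c2"
  'b' x 1 => "b1"
  'c' x 1 => "c1"
  'a' x 1 => "a1"
  'c' x 1 => "c1"
  'a' x 1 => "a1"
Compressed: "b1c1b3c2b1c1a1c1a1"
Compressed length: 18

18


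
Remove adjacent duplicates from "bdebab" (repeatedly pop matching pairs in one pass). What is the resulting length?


Input: bdebab
Stack-based adjacent duplicate removal:
  Read 'b': push. Stack: b
  Read 'd': push. Stack: bd
  Read 'e': push. Stack: bde
  Read 'b': push. Stack: bdeb
  Read 'a': push. Stack: bdeba
  Read 'b': push. Stack: bdebab
Final stack: "bdebab" (length 6)

6


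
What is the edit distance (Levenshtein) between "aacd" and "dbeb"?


Computing edit distance: "aacd" -> "dbeb"
DP table:
           d    b    e    b
      0    1    2    3    4
  a   1    1    2    3    4
  a   2    2    2    3    4
  c   3    3    3    3    4
  d   4    3    4    4    4
Edit distance = dp[4][4] = 4

4


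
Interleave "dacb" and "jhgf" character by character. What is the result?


Interleaving "dacb" and "jhgf":
  Position 0: 'd' from first, 'j' from second => "dj"
  Position 1: 'a' from first, 'h' from second => "ah"
  Position 2: 'c' from first, 'g' from second => "cg"
  Position 3: 'b' from first, 'f' from second => "bf"
Result: djahcgbf

djahcgbf


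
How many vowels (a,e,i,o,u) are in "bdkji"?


Input: bdkji
Checking each character:
  'b' at position 0: consonant
  'd' at position 1: consonant
  'k' at position 2: consonant
  'j' at position 3: consonant
  'i' at position 4: vowel (running total: 1)
Total vowels: 1

1


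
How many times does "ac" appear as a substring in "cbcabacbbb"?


Searching for "ac" in "cbcabacbbb"
Scanning each position:
  Position 0: "cb" => no
  Position 1: "bc" => no
  Position 2: "ca" => no
  Position 3: "ab" => no
  Position 4: "ba" => no
  Position 5: "ac" => MATCH
  Position 6: "cb" => no
  Position 7: "bb" => no
  Position 8: "bb" => no
Total occurrences: 1

1


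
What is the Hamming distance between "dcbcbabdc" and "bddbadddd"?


Comparing "dcbcbabdc" and "bddbadddd" position by position:
  Position 0: 'd' vs 'b' => differ
  Position 1: 'c' vs 'd' => differ
  Position 2: 'b' vs 'd' => differ
  Position 3: 'c' vs 'b' => differ
  Position 4: 'b' vs 'a' => differ
  Position 5: 'a' vs 'd' => differ
  Position 6: 'b' vs 'd' => differ
  Position 7: 'd' vs 'd' => same
  Position 8: 'c' vs 'd' => differ
Total differences (Hamming distance): 8

8


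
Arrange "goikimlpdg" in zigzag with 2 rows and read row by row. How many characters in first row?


Zigzag "goikimlpdg" into 2 rows:
Placing characters:
  'g' => row 0
  'o' => row 1
  'i' => row 0
  'k' => row 1
  'i' => row 0
  'm' => row 1
  'l' => row 0
  'p' => row 1
  'd' => row 0
  'g' => row 1
Rows:
  Row 0: "giild"
  Row 1: "okmpg"
First row length: 5

5


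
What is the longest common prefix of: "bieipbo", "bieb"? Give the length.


Words: bieipbo, bieb
  Position 0: all 'b' => match
  Position 1: all 'i' => match
  Position 2: all 'e' => match
  Position 3: ('i', 'b') => mismatch, stop
LCP = "bie" (length 3)

3


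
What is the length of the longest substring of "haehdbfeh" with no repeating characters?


Input: "haehdbfeh"
Sliding window (track last position of each char):
  Position 0 ('h'): window [0,0] length 1 -- new best
  Position 1 ('a'): window [0,1] length 2 -- new best
  Position 2 ('e'): window [0,2] length 3 -- new best
  Position 3 ('h'): repeat (last at 0), move window start to 1
  Position 3 ('h'): window [1,3] length 3
  Position 4 ('d'): window [1,4] length 4 -- new best
  Position 5 ('b'): window [1,5] length 5 -- new best
  Position 6 ('f'): window [1,6] length 6 -- new best
  Position 7 ('e'): repeat (last at 2), move window start to 3
  Position 7 ('e'): window [3,7] length 5
  Position 8 ('h'): repeat (last at 3), move window start to 4
  Position 8 ('h'): window [4,8] length 5
Longest substring with no repeats: "aehdbf" with length 6

6


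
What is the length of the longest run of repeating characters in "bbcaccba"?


Input: "bbcaccba"
Scanning for longest run:
  Position 1 ('b'): continues run of 'b', length=2
  Position 2 ('c'): new char, reset run to 1
  Position 3 ('a'): new char, reset run to 1
  Position 4 ('c'): new char, reset run to 1
  Position 5 ('c'): continues run of 'c', length=2
  Position 6 ('b'): new char, reset run to 1
  Position 7 ('a'): new char, reset run to 1
Longest run: 'b' with length 2

2


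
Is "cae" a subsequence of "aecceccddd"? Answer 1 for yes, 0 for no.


Check if "cae" is a subsequence of "aecceccddd"
Greedy scan:
  Position 0 ('a'): no match needed
  Position 1 ('e'): no match needed
  Position 2 ('c'): matches sub[0] = 'c'
  Position 3 ('c'): no match needed
  Position 4 ('e'): no match needed
  Position 5 ('c'): no match needed
  Position 6 ('c'): no match needed
  Position 7 ('d'): no match needed
  Position 8 ('d'): no match needed
  Position 9 ('d'): no match needed
Only matched 1/3 characters => not a subsequence

0


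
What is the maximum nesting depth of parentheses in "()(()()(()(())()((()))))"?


Input: "()(()()(()(())()((()))))"
Tracking depth:
  Position 0 '(': depth becomes 1
  Position 1 ')': depth becomes 0
  Position 2 '(': depth becomes 1
  Position 3 '(': depth becomes 2
  Position 4 ')': depth becomes 1
  Position 5 '(': depth becomes 2
  Position 6 ')': depth becomes 1
  Position 7 '(': depth becomes 2
  Position 8 '(': depth becomes 3
  Position 9 ')': depth becomes 2
  Position 10 '(': depth becomes 3
  Position 11 '(': depth becomes 4
  Position 12 ')': depth becomes 3
  Position 13 ')': depth becomes 2
  Position 14 '(': depth becomes 3
  Position 15 ')': depth becomes 2
  Position 16 '(': depth becomes 3
  Position 17 '(': depth becomes 4
  Position 18 '(': depth becomes 5
  Position 19 ')': depth becomes 4
  Position 20 ')': depth becomes 3
  Position 21 ')': depth becomes 2
  Position 22 ')': depth becomes 1
  Position 23 ')': depth becomes 0
Maximum depth reached: 5

5


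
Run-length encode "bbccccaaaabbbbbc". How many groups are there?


Input: bbccccaaaabbbbbc
Scanning for consecutive runs:
  Group 1: 'b' x 2 (positions 0-1)
  Group 2: 'c' x 4 (positions 2-5)
  Group 3: 'a' x 4 (positions 6-9)
  Group 4: 'b' x 5 (positions 10-14)
  Group 5: 'c' x 1 (positions 15-15)
Total groups: 5

5


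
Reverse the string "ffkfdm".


Input: ffkfdm
Reading characters right to left:
  Position 5: 'm'
  Position 4: 'd'
  Position 3: 'f'
  Position 2: 'k'
  Position 1: 'f'
  Position 0: 'f'
Reversed: mdfkff

mdfkff


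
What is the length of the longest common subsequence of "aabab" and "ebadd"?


LCS of "aabab" and "ebadd"
DP table:
           e    b    a    d    d
      0    0    0    0    0    0
  a   0    0    0    1    1    1
  a   0    0    0    1    1    1
  b   0    0    1    1    1    1
  a   0    0    1    2    2    2
  b   0    0    1    2    2    2
LCS length = dp[5][5] = 2

2


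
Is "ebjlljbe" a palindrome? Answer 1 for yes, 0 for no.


Input: ebjlljbe
Reversed: ebjlljbe
  Compare pos 0 ('e') with pos 7 ('e'): match
  Compare pos 1 ('b') with pos 6 ('b'): match
  Compare pos 2 ('j') with pos 5 ('j'): match
  Compare pos 3 ('l') with pos 4 ('l'): match
Result: palindrome

1


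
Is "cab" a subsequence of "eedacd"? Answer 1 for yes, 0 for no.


Check if "cab" is a subsequence of "eedacd"
Greedy scan:
  Position 0 ('e'): no match needed
  Position 1 ('e'): no match needed
  Position 2 ('d'): no match needed
  Position 3 ('a'): no match needed
  Position 4 ('c'): matches sub[0] = 'c'
  Position 5 ('d'): no match needed
Only matched 1/3 characters => not a subsequence

0


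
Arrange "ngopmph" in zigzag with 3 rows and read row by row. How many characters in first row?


Zigzag "ngopmph" into 3 rows:
Placing characters:
  'n' => row 0
  'g' => row 1
  'o' => row 2
  'p' => row 1
  'm' => row 0
  'p' => row 1
  'h' => row 2
Rows:
  Row 0: "nm"
  Row 1: "gpp"
  Row 2: "oh"
First row length: 2

2


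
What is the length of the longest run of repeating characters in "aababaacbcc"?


Input: "aababaacbcc"
Scanning for longest run:
  Position 1 ('a'): continues run of 'a', length=2
  Position 2 ('b'): new char, reset run to 1
  Position 3 ('a'): new char, reset run to 1
  Position 4 ('b'): new char, reset run to 1
  Position 5 ('a'): new char, reset run to 1
  Position 6 ('a'): continues run of 'a', length=2
  Position 7 ('c'): new char, reset run to 1
  Position 8 ('b'): new char, reset run to 1
  Position 9 ('c'): new char, reset run to 1
  Position 10 ('c'): continues run of 'c', length=2
Longest run: 'a' with length 2

2


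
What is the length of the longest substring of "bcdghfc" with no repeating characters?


Input: "bcdghfc"
Sliding window (track last position of each char):
  Position 0 ('b'): window [0,0] length 1 -- new best
  Position 1 ('c'): window [0,1] length 2 -- new best
  Position 2 ('d'): window [0,2] length 3 -- new best
  Position 3 ('g'): window [0,3] length 4 -- new best
  Position 4 ('h'): window [0,4] length 5 -- new best
  Position 5 ('f'): window [0,5] length 6 -- new best
  Position 6 ('c'): repeat (last at 1), move window start to 2
  Position 6 ('c'): window [2,6] length 5
Longest substring with no repeats: "bcdghf" with length 6

6


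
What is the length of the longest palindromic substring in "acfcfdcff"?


Input: "acfcfdcff"
Checking substrings for palindromes:
  [1:4] "cfc" (len 3) => palindrome
  [2:5] "fcf" (len 3) => palindrome
  [7:9] "ff" (len 2) => palindrome
Longest palindromic substring: "cfc" with length 3

3


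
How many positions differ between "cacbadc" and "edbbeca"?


Comparing "cacbadc" and "edbbeca" position by position:
  Position 0: 'c' vs 'e' => DIFFER
  Position 1: 'a' vs 'd' => DIFFER
  Position 2: 'c' vs 'b' => DIFFER
  Position 3: 'b' vs 'b' => same
  Position 4: 'a' vs 'e' => DIFFER
  Position 5: 'd' vs 'c' => DIFFER
  Position 6: 'c' vs 'a' => DIFFER
Positions that differ: 6

6


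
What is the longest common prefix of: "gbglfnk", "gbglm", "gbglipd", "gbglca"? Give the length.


Words: gbglfnk, gbglm, gbglipd, gbglca
  Position 0: all 'g' => match
  Position 1: all 'b' => match
  Position 2: all 'g' => match
  Position 3: all 'l' => match
  Position 4: ('f', 'm', 'i', 'c') => mismatch, stop
LCP = "gbgl" (length 4)

4


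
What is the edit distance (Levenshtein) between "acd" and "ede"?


Computing edit distance: "acd" -> "ede"
DP table:
           e    d    e
      0    1    2    3
  a   1    1    2    3
  c   2    2    2    3
  d   3    3    2    3
Edit distance = dp[3][3] = 3

3


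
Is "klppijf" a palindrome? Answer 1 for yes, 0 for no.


Input: klppijf
Reversed: fjipplk
  Compare pos 0 ('k') with pos 6 ('f'): MISMATCH
  Compare pos 1 ('l') with pos 5 ('j'): MISMATCH
  Compare pos 2 ('p') with pos 4 ('i'): MISMATCH
Result: not a palindrome

0


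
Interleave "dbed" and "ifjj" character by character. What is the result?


Interleaving "dbed" and "ifjj":
  Position 0: 'd' from first, 'i' from second => "di"
  Position 1: 'b' from first, 'f' from second => "bf"
  Position 2: 'e' from first, 'j' from second => "ej"
  Position 3: 'd' from first, 'j' from second => "dj"
Result: dibfejdj

dibfejdj


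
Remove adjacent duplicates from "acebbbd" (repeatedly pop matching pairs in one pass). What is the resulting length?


Input: acebbbd
Stack-based adjacent duplicate removal:
  Read 'a': push. Stack: a
  Read 'c': push. Stack: ac
  Read 'e': push. Stack: ace
  Read 'b': push. Stack: aceb
  Read 'b': matches stack top 'b' => pop. Stack: ace
  Read 'b': push. Stack: aceb
  Read 'd': push. Stack: acebd
Final stack: "acebd" (length 5)

5


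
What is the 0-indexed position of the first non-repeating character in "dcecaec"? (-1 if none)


Input: dcecaec
Character frequencies:
  'a': 1
  'c': 3
  'd': 1
  'e': 2
Scanning left to right for freq == 1:
  Position 0 ('d'): unique! => answer = 0

0


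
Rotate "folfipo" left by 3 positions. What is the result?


Input: "folfipo", rotate left by 3
First 3 characters: "fol"
Remaining characters: "fipo"
Concatenate remaining + first: "fipo" + "fol" = "fipofol"

fipofol


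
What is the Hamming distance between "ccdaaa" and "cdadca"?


Comparing "ccdaaa" and "cdadca" position by position:
  Position 0: 'c' vs 'c' => same
  Position 1: 'c' vs 'd' => differ
  Position 2: 'd' vs 'a' => differ
  Position 3: 'a' vs 'd' => differ
  Position 4: 'a' vs 'c' => differ
  Position 5: 'a' vs 'a' => same
Total differences (Hamming distance): 4

4


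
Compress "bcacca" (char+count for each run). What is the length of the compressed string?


Input: bcacca
Runs:
  'b' x 1 => "b1"
  'c' x 1 => "c1"
  'a' x 1 => "a1"
  'c' x 2 => "c2"
  'a' x 1 => "a1"
Compressed: "b1c1a1c2a1"
Compressed length: 10

10


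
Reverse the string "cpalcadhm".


Input: cpalcadhm
Reading characters right to left:
  Position 8: 'm'
  Position 7: 'h'
  Position 6: 'd'
  Position 5: 'a'
  Position 4: 'c'
  Position 3: 'l'
  Position 2: 'a'
  Position 1: 'p'
  Position 0: 'c'
Reversed: mhdaclapc

mhdaclapc


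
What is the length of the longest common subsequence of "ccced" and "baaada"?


LCS of "ccced" and "baaada"
DP table:
           b    a    a    a    d    a
      0    0    0    0    0    0    0
  c   0    0    0    0    0    0    0
  c   0    0    0    0    0    0    0
  c   0    0    0    0    0    0    0
  e   0    0    0    0    0    0    0
  d   0    0    0    0    0    1    1
LCS length = dp[5][6] = 1

1


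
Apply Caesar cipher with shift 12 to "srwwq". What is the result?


Caesar cipher: shift "srwwq" by 12
  's' (pos 18) + 12 = pos 4 = 'e'
  'r' (pos 17) + 12 = pos 3 = 'd'
  'w' (pos 22) + 12 = pos 8 = 'i'
  'w' (pos 22) + 12 = pos 8 = 'i'
  'q' (pos 16) + 12 = pos 2 = 'c'
Result: ediic

ediic


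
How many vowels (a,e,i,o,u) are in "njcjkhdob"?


Input: njcjkhdob
Checking each character:
  'n' at position 0: consonant
  'j' at position 1: consonant
  'c' at position 2: consonant
  'j' at position 3: consonant
  'k' at position 4: consonant
  'h' at position 5: consonant
  'd' at position 6: consonant
  'o' at position 7: vowel (running total: 1)
  'b' at position 8: consonant
Total vowels: 1

1


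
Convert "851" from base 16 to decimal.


Input: "851" in base 16
Positional expansion:
  Digit '8' (value 8) x 16^2 = 2048
  Digit '5' (value 5) x 16^1 = 80
  Digit '1' (value 1) x 16^0 = 1
Sum = 2129

2129


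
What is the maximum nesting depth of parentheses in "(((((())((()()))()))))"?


Input: "(((((())((()()))()))))"
Tracking depth:
  Position 0 '(': depth becomes 1
  Position 1 '(': depth becomes 2
  Position 2 '(': depth becomes 3
  Position 3 '(': depth becomes 4
  Position 4 '(': depth becomes 5
  Position 5 '(': depth becomes 6
  Position 6 ')': depth becomes 5
  Position 7 ')': depth becomes 4
  Position 8 '(': depth becomes 5
  Position 9 '(': depth becomes 6
  Position 10 '(': depth becomes 7
  Position 11 ')': depth becomes 6
  Position 12 '(': depth becomes 7
  Position 13 ')': depth becomes 6
  Position 14 ')': depth becomes 5
  Position 15 ')': depth becomes 4
  Position 16 '(': depth becomes 5
  Position 17 ')': depth becomes 4
  Position 18 ')': depth becomes 3
  Position 19 ')': depth becomes 2
  Position 20 ')': depth becomes 1
  Position 21 ')': depth becomes 0
Maximum depth reached: 7

7


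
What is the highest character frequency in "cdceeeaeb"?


Input: cdceeeaeb
Character counts:
  'a': 1
  'b': 1
  'c': 2
  'd': 1
  'e': 4
Maximum frequency: 4

4


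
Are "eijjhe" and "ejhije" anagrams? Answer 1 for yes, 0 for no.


Strings: "eijjhe", "ejhije"
Sorted first:  eehijj
Sorted second: eehijj
Sorted forms match => anagrams

1


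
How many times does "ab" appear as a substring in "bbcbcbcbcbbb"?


Searching for "ab" in "bbcbcbcbcbbb"
Scanning each position:
  Position 0: "bb" => no
  Position 1: "bc" => no
  Position 2: "cb" => no
  Position 3: "bc" => no
  Position 4: "cb" => no
  Position 5: "bc" => no
  Position 6: "cb" => no
  Position 7: "bc" => no
  Position 8: "cb" => no
  Position 9: "bb" => no
  Position 10: "bb" => no
Total occurrences: 0

0


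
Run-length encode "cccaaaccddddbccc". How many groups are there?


Input: cccaaaccddddbccc
Scanning for consecutive runs:
  Group 1: 'c' x 3 (positions 0-2)
  Group 2: 'a' x 3 (positions 3-5)
  Group 3: 'c' x 2 (positions 6-7)
  Group 4: 'd' x 4 (positions 8-11)
  Group 5: 'b' x 1 (positions 12-12)
  Group 6: 'c' x 3 (positions 13-15)
Total groups: 6

6


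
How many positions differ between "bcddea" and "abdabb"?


Comparing "bcddea" and "abdabb" position by position:
  Position 0: 'b' vs 'a' => DIFFER
  Position 1: 'c' vs 'b' => DIFFER
  Position 2: 'd' vs 'd' => same
  Position 3: 'd' vs 'a' => DIFFER
  Position 4: 'e' vs 'b' => DIFFER
  Position 5: 'a' vs 'b' => DIFFER
Positions that differ: 5

5


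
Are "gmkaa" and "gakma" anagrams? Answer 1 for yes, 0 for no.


Strings: "gmkaa", "gakma"
Sorted first:  aagkm
Sorted second: aagkm
Sorted forms match => anagrams

1
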